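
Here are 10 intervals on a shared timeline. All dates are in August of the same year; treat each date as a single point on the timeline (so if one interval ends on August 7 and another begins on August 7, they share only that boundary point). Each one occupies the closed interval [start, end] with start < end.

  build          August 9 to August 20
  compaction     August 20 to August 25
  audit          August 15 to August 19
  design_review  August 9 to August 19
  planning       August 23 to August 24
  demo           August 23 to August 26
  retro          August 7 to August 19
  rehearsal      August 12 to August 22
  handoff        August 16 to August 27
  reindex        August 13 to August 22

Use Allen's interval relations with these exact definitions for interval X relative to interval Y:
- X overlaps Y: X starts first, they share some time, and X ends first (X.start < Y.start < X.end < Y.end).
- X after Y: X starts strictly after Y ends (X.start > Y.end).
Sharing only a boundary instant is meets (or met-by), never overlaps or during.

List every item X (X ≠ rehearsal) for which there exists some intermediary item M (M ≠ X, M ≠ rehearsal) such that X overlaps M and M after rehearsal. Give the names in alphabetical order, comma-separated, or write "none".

Target rehearsal = [August 12, August 22].
Intermediaries M with M after rehearsal: demo, planning.
Via demo — items with X overlaps demo: compaction.
Via planning — items with X overlaps planning: none.
Union: compaction.

compaction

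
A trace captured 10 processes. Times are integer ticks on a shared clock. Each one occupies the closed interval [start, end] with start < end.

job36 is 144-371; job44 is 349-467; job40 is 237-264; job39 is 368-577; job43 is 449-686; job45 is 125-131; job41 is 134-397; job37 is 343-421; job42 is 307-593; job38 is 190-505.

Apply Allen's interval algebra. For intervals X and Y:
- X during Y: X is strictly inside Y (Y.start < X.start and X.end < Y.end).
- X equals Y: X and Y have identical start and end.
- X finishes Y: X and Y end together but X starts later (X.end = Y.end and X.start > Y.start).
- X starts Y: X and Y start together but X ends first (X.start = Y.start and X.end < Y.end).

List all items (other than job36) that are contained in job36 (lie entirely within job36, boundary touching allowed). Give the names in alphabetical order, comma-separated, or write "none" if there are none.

Target job36 = [144, 371].
job37 [343, 421] → overlapped-by → no.
job38 [190, 505] → overlapped-by → no.
job39 [368, 577] → overlapped-by → no.
job40 [237, 264] → during → yes.
job41 [134, 397] → contains → no.
job42 [307, 593] → overlapped-by → no.
job43 [449, 686] → after → no.
job44 [349, 467] → overlapped-by → no.
job45 [125, 131] → before → no.
Result: job40.

job40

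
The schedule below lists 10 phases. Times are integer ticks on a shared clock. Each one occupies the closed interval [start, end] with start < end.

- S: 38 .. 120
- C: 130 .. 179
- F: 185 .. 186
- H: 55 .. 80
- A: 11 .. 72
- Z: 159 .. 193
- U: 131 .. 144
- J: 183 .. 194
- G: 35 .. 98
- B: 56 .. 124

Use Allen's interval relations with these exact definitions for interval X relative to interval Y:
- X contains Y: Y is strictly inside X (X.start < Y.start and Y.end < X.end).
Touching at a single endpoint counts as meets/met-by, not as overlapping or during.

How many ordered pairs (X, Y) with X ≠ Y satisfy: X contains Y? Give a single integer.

5

Checking all 90 ordered pairs for relation 'contains'; matching pairs in alphabetical order:
(C, U): C contains U ✓
(G, H): G contains H ✓
(J, F): J contains F ✓
(S, H): S contains H ✓
(Z, F): Z contains F ✓
Count: 5.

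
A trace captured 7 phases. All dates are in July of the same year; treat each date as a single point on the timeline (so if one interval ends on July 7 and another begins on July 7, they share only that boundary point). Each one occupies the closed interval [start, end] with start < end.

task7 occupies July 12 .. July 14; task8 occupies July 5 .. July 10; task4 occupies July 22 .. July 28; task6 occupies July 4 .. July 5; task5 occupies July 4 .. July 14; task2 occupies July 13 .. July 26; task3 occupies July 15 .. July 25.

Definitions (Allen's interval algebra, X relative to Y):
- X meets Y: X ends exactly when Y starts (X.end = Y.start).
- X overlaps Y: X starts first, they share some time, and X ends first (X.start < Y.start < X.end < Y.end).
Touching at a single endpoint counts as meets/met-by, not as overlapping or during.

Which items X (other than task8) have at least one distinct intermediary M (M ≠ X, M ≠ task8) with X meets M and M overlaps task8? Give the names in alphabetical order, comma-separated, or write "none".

Target task8 = [July 5, July 10].
Intermediaries M with M overlaps task8: none.
Union: none.

none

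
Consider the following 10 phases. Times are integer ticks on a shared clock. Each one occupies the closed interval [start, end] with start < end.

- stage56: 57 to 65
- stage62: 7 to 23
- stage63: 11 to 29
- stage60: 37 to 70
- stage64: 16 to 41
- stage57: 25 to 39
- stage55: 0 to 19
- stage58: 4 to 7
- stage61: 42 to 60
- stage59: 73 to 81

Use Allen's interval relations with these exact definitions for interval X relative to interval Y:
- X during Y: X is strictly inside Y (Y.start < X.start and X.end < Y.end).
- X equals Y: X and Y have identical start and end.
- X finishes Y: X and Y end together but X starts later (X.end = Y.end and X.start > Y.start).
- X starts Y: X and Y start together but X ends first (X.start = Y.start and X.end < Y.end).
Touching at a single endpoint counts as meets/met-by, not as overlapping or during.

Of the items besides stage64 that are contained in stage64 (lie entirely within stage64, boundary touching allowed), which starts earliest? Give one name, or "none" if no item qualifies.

stage57

Target stage64 = [16, 41].
stage55 [0, 19] → overlaps → excluded.
stage56 [57, 65] → after → excluded.
stage57 [25, 39] → during → candidate.
stage58 [4, 7] → before → excluded.
stage59 [73, 81] → after → excluded.
stage60 [37, 70] → overlapped-by → excluded.
stage61 [42, 60] → after → excluded.
stage62 [7, 23] → overlaps → excluded.
stage63 [11, 29] → overlaps → excluded.
Among candidates, earliest start is 25 → stage57.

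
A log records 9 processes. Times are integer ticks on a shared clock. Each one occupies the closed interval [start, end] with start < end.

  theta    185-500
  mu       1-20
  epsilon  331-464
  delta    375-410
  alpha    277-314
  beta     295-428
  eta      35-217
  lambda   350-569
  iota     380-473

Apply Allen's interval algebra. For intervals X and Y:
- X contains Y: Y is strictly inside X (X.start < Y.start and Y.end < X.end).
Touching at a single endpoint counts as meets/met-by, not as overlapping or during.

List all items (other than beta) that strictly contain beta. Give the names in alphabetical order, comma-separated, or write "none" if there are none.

theta

Target beta = [295, 428].
alpha [277, 314] → overlaps → no.
delta [375, 410] → during → no.
epsilon [331, 464] → overlapped-by → no.
eta [35, 217] → before → no.
iota [380, 473] → overlapped-by → no.
lambda [350, 569] → overlapped-by → no.
mu [1, 20] → before → no.
theta [185, 500] → contains → yes.
Result: theta.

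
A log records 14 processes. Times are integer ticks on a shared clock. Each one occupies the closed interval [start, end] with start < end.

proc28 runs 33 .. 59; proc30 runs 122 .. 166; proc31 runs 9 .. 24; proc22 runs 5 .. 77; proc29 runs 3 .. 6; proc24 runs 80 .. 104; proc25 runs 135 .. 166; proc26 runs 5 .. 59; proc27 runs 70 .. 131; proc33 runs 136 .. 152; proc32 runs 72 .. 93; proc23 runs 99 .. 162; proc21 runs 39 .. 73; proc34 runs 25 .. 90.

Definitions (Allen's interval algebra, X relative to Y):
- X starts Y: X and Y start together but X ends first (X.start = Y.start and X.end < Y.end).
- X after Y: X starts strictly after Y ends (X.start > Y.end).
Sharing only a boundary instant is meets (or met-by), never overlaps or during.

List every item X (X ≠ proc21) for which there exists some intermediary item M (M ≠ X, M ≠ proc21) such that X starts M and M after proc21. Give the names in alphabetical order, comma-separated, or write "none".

Target proc21 = [39, 73].
Intermediaries M with M after proc21: proc23, proc24, proc25, proc30, proc33.
Via proc23 — items with X starts proc23: none.
Via proc24 — items with X starts proc24: none.
Via proc25 — items with X starts proc25: none.
Via proc30 — items with X starts proc30: none.
Via proc33 — items with X starts proc33: none.
Union: none.

none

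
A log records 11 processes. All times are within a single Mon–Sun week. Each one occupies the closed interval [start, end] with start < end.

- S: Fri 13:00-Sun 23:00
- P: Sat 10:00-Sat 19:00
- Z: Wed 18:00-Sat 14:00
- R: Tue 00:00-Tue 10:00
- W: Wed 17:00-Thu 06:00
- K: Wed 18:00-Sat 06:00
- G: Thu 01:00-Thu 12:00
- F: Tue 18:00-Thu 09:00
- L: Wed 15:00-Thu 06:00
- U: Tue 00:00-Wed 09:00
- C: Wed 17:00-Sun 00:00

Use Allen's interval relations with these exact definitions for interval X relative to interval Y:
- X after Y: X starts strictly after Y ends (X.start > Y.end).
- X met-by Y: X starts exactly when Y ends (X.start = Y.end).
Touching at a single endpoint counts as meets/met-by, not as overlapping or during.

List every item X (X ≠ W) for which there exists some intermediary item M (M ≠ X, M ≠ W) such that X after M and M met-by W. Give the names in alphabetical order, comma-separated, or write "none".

Target W = [Wed 17:00, Thu 06:00].
Intermediaries M with M met-by W: none.
Union: none.

none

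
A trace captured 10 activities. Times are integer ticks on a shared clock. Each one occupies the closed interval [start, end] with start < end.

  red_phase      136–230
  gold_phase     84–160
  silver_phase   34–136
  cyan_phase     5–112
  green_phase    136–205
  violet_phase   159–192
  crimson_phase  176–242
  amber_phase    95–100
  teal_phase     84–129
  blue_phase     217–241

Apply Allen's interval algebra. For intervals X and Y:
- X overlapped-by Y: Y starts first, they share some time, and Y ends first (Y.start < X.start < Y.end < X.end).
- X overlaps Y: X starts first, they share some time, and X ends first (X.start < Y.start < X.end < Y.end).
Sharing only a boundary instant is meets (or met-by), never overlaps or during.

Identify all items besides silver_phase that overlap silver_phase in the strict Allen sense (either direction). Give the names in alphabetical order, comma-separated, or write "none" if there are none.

cyan_phase, gold_phase

Target silver_phase = [34, 136].
amber_phase [95, 100] → during → no.
blue_phase [217, 241] → after → no.
crimson_phase [176, 242] → after → no.
cyan_phase [5, 112] → overlaps → yes.
gold_phase [84, 160] → overlapped-by → yes.
green_phase [136, 205] → met-by → no.
red_phase [136, 230] → met-by → no.
teal_phase [84, 129] → during → no.
violet_phase [159, 192] → after → no.
Result: cyan_phase, gold_phase.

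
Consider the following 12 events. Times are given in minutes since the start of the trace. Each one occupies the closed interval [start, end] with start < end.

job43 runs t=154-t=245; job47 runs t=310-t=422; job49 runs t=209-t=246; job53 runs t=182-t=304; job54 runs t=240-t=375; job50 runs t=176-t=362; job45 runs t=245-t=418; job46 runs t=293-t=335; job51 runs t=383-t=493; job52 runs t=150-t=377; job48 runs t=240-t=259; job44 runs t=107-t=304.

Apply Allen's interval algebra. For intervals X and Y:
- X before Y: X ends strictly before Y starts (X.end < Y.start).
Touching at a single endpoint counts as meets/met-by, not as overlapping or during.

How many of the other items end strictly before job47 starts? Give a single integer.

Target job47 = [t=310, t=422].
job43 [t=154, t=245] → before → counts.
job44 [t=107, t=304] → before → counts.
job45 [t=245, t=418] → overlaps → no.
job46 [t=293, t=335] → overlaps → no.
job48 [t=240, t=259] → before → counts.
job49 [t=209, t=246] → before → counts.
job50 [t=176, t=362] → overlaps → no.
job51 [t=383, t=493] → overlapped-by → no.
job52 [t=150, t=377] → overlaps → no.
job53 [t=182, t=304] → before → counts.
job54 [t=240, t=375] → overlaps → no.
Total: 5.

5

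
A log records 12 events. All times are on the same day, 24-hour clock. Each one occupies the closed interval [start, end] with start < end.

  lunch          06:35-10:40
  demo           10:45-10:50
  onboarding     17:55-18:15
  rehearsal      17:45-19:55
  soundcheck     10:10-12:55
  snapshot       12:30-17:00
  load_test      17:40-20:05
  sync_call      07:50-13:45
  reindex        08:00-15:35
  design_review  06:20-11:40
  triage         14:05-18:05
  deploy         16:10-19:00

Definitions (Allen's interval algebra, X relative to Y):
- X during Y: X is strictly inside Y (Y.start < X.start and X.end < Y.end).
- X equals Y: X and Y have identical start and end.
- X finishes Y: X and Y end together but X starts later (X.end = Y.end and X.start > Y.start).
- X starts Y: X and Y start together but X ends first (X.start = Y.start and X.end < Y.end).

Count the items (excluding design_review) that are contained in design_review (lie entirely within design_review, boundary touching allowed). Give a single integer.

2

Target design_review = [06:20, 11:40].
demo [10:45, 10:50] → during → counts.
deploy [16:10, 19:00] → after → no.
load_test [17:40, 20:05] → after → no.
lunch [06:35, 10:40] → during → counts.
onboarding [17:55, 18:15] → after → no.
rehearsal [17:45, 19:55] → after → no.
reindex [08:00, 15:35] → overlapped-by → no.
snapshot [12:30, 17:00] → after → no.
soundcheck [10:10, 12:55] → overlapped-by → no.
sync_call [07:50, 13:45] → overlapped-by → no.
triage [14:05, 18:05] → after → no.
Total: 2.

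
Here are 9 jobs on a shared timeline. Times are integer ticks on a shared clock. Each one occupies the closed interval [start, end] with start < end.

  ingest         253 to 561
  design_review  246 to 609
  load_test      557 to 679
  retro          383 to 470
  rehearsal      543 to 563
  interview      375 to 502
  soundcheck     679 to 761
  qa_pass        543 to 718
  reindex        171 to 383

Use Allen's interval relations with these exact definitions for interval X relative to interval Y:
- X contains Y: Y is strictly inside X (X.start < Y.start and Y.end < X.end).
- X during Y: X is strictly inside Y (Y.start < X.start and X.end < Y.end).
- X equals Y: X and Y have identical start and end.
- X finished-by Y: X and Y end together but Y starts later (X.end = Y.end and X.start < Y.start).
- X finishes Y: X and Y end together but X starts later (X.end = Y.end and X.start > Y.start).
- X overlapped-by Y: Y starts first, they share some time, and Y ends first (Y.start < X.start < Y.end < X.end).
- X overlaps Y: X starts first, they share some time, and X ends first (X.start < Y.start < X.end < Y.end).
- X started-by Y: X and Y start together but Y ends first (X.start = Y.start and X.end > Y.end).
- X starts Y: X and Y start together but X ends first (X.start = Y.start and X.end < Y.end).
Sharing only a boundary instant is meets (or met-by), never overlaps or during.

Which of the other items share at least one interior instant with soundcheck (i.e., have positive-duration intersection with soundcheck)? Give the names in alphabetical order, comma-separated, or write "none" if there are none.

qa_pass

Target soundcheck = [679, 761].
design_review [246, 609] → before → no.
ingest [253, 561] → before → no.
interview [375, 502] → before → no.
load_test [557, 679] → meets → no.
qa_pass [543, 718] → overlaps → yes.
rehearsal [543, 563] → before → no.
reindex [171, 383] → before → no.
retro [383, 470] → before → no.
Result: qa_pass.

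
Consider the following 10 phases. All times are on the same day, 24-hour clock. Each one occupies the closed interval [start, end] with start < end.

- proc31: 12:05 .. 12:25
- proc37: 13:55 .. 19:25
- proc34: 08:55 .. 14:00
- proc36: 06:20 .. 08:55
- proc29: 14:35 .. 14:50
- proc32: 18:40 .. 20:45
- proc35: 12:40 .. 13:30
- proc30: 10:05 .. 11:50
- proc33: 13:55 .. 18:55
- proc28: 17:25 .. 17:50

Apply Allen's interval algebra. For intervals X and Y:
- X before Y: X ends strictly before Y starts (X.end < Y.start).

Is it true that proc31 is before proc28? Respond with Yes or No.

proc31 = [12:05, 12:25], proc28 = [17:25, 17:50].
Actual relation of proc31 to proc28: before.
Asked whether 'before' holds → Yes.

Yes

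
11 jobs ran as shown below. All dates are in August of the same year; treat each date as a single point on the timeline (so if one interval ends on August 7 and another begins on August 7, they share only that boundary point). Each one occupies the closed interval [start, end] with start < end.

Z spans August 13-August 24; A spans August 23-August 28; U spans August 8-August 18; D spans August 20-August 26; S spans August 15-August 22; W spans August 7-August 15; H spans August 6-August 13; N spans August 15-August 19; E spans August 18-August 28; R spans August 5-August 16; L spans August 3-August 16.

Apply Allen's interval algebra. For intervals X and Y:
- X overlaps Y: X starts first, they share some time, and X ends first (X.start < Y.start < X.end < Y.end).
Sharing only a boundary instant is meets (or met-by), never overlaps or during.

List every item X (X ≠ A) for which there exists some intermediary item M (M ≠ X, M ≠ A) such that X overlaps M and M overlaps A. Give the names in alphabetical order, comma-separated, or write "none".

L, R, S, U, W, Z

Target A = [August 23, August 28].
Intermediaries M with M overlaps A: D, Z.
Via D — items with X overlaps D: S, Z.
Via Z — items with X overlaps Z: L, R, U, W.
Union: L, R, S, U, W, Z.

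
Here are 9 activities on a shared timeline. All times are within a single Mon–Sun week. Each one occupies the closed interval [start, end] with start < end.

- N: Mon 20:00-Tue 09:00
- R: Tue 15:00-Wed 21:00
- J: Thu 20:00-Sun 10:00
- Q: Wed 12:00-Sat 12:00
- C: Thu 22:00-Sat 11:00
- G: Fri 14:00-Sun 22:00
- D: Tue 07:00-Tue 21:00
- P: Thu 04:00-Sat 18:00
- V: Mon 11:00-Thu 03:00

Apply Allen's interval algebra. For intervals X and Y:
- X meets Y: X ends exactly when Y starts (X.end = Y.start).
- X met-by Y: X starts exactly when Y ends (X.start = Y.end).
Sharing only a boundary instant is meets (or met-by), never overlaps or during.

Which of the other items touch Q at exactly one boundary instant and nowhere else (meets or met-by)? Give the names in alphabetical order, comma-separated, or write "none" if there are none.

none

Target Q = [Wed 12:00, Sat 12:00].
C [Thu 22:00, Sat 11:00] → during → no.
D [Tue 07:00, Tue 21:00] → before → no.
G [Fri 14:00, Sun 22:00] → overlapped-by → no.
J [Thu 20:00, Sun 10:00] → overlapped-by → no.
N [Mon 20:00, Tue 09:00] → before → no.
P [Thu 04:00, Sat 18:00] → overlapped-by → no.
R [Tue 15:00, Wed 21:00] → overlaps → no.
V [Mon 11:00, Thu 03:00] → overlaps → no.
Result: none.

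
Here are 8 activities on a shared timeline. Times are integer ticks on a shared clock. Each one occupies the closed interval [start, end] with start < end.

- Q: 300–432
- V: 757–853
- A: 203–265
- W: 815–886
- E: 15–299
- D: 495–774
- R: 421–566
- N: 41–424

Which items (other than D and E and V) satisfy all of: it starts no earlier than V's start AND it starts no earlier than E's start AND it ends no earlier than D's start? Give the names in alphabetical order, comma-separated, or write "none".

W

Conditions: its start is no earlier than V's start (X.start >= 757) AND its start is no earlier than E's start (X.start >= 15) AND its end is no earlier than D's start (X.end >= 495).
A: start 203 >= 757? ✗; start 203 >= 15? ✓; end 265 >= 495? ✗ → no.
N: start 41 >= 757? ✗; start 41 >= 15? ✓; end 424 >= 495? ✗ → no.
Q: start 300 >= 757? ✗; start 300 >= 15? ✓; end 432 >= 495? ✗ → no.
R: start 421 >= 757? ✗; start 421 >= 15? ✓; end 566 >= 495? ✓ → no.
W: start 815 >= 757? ✓; start 815 >= 15? ✓; end 886 >= 495? ✓ → yes.
Result: W.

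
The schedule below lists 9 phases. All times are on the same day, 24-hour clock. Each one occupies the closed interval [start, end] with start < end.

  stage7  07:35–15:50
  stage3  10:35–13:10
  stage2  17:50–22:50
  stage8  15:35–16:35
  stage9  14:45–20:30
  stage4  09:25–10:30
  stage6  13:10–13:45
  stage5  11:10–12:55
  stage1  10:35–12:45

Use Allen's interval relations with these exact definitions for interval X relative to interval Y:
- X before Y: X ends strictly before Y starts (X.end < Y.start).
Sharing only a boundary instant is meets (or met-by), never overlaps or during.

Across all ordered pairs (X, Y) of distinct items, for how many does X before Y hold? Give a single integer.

Checking all 72 ordered pairs for relation 'before'; matching pairs in alphabetical order:
(stage1, stage2): stage1 before stage2 ✓
(stage1, stage6): stage1 before stage6 ✓
(stage1, stage8): stage1 before stage8 ✓
(stage1, stage9): stage1 before stage9 ✓
(stage3, stage2): stage3 before stage2 ✓
(stage3, stage8): stage3 before stage8 ✓
(stage3, stage9): stage3 before stage9 ✓
(stage4, stage1): stage4 before stage1 ✓
(stage4, stage2): stage4 before stage2 ✓
(stage4, stage3): stage4 before stage3 ✓
(stage4, stage5): stage4 before stage5 ✓
(stage4, stage6): stage4 before stage6 ✓
(stage4, stage8): stage4 before stage8 ✓
(stage4, stage9): stage4 before stage9 ✓
(stage5, stage2): stage5 before stage2 ✓
(stage5, stage6): stage5 before stage6 ✓
(stage5, stage8): stage5 before stage8 ✓
(stage5, stage9): stage5 before stage9 ✓
(stage6, stage2): stage6 before stage2 ✓
(stage6, stage8): stage6 before stage8 ✓
(stage6, stage9): stage6 before stage9 ✓
(stage7, stage2): stage7 before stage2 ✓
(stage8, stage2): stage8 before stage2 ✓
Count: 23.

23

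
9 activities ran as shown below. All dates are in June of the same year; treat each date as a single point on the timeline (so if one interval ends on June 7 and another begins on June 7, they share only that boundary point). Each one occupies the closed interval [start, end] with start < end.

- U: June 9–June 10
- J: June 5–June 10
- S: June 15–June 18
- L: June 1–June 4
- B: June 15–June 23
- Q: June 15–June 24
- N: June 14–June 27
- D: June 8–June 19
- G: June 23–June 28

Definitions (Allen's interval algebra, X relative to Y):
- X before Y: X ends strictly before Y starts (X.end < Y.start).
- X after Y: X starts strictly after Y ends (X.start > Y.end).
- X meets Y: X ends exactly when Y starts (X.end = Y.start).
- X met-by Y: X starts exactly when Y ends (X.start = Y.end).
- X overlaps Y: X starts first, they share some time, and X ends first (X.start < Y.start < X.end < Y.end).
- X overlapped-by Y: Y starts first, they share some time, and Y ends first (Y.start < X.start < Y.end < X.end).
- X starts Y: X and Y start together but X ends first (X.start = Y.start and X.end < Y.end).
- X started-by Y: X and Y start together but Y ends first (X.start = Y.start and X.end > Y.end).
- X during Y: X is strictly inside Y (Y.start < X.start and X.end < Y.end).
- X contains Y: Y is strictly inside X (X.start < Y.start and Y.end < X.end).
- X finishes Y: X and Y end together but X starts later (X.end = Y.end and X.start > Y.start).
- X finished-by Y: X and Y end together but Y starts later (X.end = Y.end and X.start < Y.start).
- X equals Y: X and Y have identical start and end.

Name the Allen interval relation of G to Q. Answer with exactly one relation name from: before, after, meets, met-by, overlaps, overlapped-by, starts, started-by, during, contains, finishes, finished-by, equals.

G = [June 23, June 28]; Q = [June 15, June 24].
Compare endpoints: G.start > Q.start, G.start < Q.end, G.end > Q.start, G.end > Q.end.
That pattern is 'overlapped-by'.

overlapped-by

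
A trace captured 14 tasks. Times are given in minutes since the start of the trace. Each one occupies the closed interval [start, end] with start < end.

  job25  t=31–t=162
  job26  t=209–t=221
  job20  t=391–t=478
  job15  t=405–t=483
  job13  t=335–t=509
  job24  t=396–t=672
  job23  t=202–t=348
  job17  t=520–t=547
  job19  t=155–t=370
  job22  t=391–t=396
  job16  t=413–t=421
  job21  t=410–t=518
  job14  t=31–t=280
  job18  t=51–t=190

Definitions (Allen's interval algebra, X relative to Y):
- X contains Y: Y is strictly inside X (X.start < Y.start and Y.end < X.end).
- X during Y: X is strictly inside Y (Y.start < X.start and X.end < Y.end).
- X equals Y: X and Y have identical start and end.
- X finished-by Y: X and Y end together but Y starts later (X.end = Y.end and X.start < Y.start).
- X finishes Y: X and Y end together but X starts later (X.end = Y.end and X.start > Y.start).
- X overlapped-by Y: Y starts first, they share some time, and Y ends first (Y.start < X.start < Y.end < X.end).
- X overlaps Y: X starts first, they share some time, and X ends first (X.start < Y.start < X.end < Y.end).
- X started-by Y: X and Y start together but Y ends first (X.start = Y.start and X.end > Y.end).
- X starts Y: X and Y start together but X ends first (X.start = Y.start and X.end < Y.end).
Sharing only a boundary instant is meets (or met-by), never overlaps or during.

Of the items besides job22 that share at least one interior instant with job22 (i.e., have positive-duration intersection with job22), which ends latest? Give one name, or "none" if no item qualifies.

job13

Target job22 = [t=391, t=396].
job13 [t=335, t=509] → contains → candidate.
job14 [t=31, t=280] → before → excluded.
job15 [t=405, t=483] → after → excluded.
job16 [t=413, t=421] → after → excluded.
job17 [t=520, t=547] → after → excluded.
job18 [t=51, t=190] → before → excluded.
job19 [t=155, t=370] → before → excluded.
job20 [t=391, t=478] → started-by → candidate.
job21 [t=410, t=518] → after → excluded.
job23 [t=202, t=348] → before → excluded.
job24 [t=396, t=672] → met-by → excluded.
job25 [t=31, t=162] → before → excluded.
job26 [t=209, t=221] → before → excluded.
Among candidates, latest end is t=509 → job13.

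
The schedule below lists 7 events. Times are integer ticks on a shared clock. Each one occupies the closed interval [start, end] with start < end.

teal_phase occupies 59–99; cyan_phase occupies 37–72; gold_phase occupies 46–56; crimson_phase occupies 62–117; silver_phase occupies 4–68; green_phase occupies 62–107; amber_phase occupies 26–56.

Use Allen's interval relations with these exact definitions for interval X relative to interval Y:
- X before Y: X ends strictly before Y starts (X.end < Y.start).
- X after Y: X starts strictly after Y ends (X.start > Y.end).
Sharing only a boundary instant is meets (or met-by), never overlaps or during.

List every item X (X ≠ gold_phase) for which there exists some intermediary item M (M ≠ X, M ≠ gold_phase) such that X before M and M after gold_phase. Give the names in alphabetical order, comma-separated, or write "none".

Target gold_phase = [46, 56].
Intermediaries M with M after gold_phase: crimson_phase, green_phase, teal_phase.
Via crimson_phase — items with X before crimson_phase: amber_phase.
Via green_phase — items with X before green_phase: amber_phase.
Via teal_phase — items with X before teal_phase: amber_phase.
Union: amber_phase.

amber_phase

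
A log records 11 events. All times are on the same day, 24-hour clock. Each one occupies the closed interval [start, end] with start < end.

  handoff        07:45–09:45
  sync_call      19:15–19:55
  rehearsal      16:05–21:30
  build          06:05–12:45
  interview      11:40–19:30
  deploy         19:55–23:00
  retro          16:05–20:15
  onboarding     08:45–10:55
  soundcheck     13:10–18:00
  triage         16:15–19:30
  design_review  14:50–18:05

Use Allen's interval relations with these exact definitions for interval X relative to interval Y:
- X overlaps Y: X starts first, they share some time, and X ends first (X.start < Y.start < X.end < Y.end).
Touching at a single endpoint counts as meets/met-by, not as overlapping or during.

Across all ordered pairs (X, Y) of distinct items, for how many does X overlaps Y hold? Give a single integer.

15

Checking all 110 ordered pairs for relation 'overlaps'; matching pairs in alphabetical order:
(build, interview): build overlaps interview ✓
(design_review, rehearsal): design_review overlaps rehearsal ✓
(design_review, retro): design_review overlaps retro ✓
(design_review, triage): design_review overlaps triage ✓
(handoff, onboarding): handoff overlaps onboarding ✓
(interview, rehearsal): interview overlaps rehearsal ✓
(interview, retro): interview overlaps retro ✓
(interview, sync_call): interview overlaps sync_call ✓
(rehearsal, deploy): rehearsal overlaps deploy ✓
(retro, deploy): retro overlaps deploy ✓
(soundcheck, design_review): soundcheck overlaps design_review ✓
(soundcheck, rehearsal): soundcheck overlaps rehearsal ✓
(soundcheck, retro): soundcheck overlaps retro ✓
(soundcheck, triage): soundcheck overlaps triage ✓
(triage, sync_call): triage overlaps sync_call ✓
Count: 15.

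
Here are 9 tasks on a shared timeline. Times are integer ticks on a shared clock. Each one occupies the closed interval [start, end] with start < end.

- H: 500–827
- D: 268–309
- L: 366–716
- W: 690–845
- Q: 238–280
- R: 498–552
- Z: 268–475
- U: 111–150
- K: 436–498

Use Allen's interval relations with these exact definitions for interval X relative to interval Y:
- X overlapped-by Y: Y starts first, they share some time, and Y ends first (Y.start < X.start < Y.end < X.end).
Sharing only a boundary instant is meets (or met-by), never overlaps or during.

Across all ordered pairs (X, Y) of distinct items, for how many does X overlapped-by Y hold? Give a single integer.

8

Checking all 72 ordered pairs for relation 'overlapped-by'; matching pairs in alphabetical order:
(D, Q): D overlapped-by Q ✓
(H, L): H overlapped-by L ✓
(H, R): H overlapped-by R ✓
(K, Z): K overlapped-by Z ✓
(L, Z): L overlapped-by Z ✓
(W, H): W overlapped-by H ✓
(W, L): W overlapped-by L ✓
(Z, Q): Z overlapped-by Q ✓
Count: 8.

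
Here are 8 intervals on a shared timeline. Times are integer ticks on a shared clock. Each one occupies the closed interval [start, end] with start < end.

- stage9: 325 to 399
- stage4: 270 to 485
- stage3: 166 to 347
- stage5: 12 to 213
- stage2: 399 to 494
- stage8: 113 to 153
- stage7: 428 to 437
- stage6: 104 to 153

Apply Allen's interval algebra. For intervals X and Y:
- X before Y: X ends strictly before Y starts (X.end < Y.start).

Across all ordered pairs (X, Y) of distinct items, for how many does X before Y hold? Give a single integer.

Checking all 56 ordered pairs for relation 'before'; matching pairs in alphabetical order:
(stage3, stage2): stage3 before stage2 ✓
(stage3, stage7): stage3 before stage7 ✓
(stage5, stage2): stage5 before stage2 ✓
(stage5, stage4): stage5 before stage4 ✓
(stage5, stage7): stage5 before stage7 ✓
(stage5, stage9): stage5 before stage9 ✓
(stage6, stage2): stage6 before stage2 ✓
(stage6, stage3): stage6 before stage3 ✓
(stage6, stage4): stage6 before stage4 ✓
(stage6, stage7): stage6 before stage7 ✓
(stage6, stage9): stage6 before stage9 ✓
(stage8, stage2): stage8 before stage2 ✓
(stage8, stage3): stage8 before stage3 ✓
(stage8, stage4): stage8 before stage4 ✓
(stage8, stage7): stage8 before stage7 ✓
(stage8, stage9): stage8 before stage9 ✓
(stage9, stage7): stage9 before stage7 ✓
Count: 17.

17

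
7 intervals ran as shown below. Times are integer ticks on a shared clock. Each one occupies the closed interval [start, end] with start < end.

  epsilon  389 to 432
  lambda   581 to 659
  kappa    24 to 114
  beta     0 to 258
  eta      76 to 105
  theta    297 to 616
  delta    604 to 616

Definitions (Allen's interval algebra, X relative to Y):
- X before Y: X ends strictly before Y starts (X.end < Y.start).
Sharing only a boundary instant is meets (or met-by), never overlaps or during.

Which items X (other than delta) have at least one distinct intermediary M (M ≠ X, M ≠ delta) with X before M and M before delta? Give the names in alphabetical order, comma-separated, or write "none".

Target delta = [604, 616].
Intermediaries M with M before delta: beta, epsilon, eta, kappa.
Via beta — items with X before beta: none.
Via epsilon — items with X before epsilon: beta, eta, kappa.
Via eta — items with X before eta: none.
Via kappa — items with X before kappa: none.
Union: beta, eta, kappa.

beta, eta, kappa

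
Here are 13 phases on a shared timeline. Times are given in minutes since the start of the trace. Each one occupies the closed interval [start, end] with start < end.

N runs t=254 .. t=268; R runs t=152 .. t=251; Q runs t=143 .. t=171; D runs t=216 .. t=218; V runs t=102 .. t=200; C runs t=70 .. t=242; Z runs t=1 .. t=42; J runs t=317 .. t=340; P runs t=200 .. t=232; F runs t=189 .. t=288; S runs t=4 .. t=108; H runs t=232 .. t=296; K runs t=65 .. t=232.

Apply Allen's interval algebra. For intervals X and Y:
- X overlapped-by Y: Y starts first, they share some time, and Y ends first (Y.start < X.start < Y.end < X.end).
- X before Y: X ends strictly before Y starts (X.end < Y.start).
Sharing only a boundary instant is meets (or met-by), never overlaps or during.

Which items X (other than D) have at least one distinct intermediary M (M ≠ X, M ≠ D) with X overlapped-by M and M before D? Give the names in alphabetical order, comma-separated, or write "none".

C, F, K, R, S, V

Target D = [t=216, t=218].
Intermediaries M with M before D: Q, S, V, Z.
Via Q — items with X overlapped-by Q: R.
Via S — items with X overlapped-by S: C, K, V.
Via V — items with X overlapped-by V: F, R.
Via Z — items with X overlapped-by Z: S.
Union: C, F, K, R, S, V.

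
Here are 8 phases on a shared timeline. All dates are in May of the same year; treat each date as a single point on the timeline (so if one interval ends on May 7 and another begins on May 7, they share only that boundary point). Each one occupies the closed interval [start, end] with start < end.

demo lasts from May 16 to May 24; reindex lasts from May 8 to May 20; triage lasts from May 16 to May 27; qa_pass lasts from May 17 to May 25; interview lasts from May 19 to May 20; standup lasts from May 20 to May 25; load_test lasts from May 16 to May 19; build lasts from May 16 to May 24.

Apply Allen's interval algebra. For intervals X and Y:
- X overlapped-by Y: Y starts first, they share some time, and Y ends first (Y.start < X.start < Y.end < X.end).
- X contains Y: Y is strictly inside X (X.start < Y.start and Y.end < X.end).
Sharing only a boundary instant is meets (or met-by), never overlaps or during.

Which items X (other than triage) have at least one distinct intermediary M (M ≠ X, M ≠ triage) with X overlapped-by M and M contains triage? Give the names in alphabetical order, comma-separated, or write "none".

none

Target triage = [May 16, May 27].
Intermediaries M with M contains triage: none.
Union: none.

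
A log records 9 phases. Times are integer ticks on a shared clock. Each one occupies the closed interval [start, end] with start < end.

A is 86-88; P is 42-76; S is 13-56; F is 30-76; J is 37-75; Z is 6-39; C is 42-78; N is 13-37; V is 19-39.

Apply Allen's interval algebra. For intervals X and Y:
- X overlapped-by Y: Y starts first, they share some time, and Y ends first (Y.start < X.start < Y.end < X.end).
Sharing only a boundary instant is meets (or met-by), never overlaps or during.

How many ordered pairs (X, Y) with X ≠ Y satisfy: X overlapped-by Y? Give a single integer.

14

Checking all 72 ordered pairs for relation 'overlapped-by'; matching pairs in alphabetical order:
(C, F): C overlapped-by F ✓
(C, J): C overlapped-by J ✓
(C, S): C overlapped-by S ✓
(F, N): F overlapped-by N ✓
(F, S): F overlapped-by S ✓
(F, V): F overlapped-by V ✓
(F, Z): F overlapped-by Z ✓
(J, S): J overlapped-by S ✓
(J, V): J overlapped-by V ✓
(J, Z): J overlapped-by Z ✓
(P, J): P overlapped-by J ✓
(P, S): P overlapped-by S ✓
(S, Z): S overlapped-by Z ✓
(V, N): V overlapped-by N ✓
Count: 14.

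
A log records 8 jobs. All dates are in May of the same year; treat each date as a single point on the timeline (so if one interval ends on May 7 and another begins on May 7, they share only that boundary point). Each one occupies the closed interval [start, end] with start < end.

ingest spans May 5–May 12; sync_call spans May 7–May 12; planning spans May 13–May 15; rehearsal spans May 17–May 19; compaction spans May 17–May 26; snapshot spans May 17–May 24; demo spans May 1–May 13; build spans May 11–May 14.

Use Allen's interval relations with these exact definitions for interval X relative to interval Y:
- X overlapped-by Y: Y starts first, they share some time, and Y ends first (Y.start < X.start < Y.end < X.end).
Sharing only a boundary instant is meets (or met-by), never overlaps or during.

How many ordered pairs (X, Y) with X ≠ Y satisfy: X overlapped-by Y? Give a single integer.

4

Checking all 56 ordered pairs for relation 'overlapped-by'; matching pairs in alphabetical order:
(build, demo): build overlapped-by demo ✓
(build, ingest): build overlapped-by ingest ✓
(build, sync_call): build overlapped-by sync_call ✓
(planning, build): planning overlapped-by build ✓
Count: 4.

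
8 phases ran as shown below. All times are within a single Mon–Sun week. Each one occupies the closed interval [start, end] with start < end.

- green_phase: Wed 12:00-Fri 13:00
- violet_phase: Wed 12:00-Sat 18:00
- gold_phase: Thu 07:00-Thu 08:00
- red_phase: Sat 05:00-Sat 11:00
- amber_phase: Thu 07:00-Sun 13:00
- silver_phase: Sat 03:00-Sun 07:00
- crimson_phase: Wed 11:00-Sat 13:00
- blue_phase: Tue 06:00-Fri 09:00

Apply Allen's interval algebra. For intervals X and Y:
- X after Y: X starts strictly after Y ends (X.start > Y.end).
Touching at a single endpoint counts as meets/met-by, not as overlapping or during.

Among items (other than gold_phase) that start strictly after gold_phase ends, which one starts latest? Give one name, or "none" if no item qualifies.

red_phase

Target gold_phase = [Thu 07:00, Thu 08:00].
amber_phase [Thu 07:00, Sun 13:00] → started-by → excluded.
blue_phase [Tue 06:00, Fri 09:00] → contains → excluded.
crimson_phase [Wed 11:00, Sat 13:00] → contains → excluded.
green_phase [Wed 12:00, Fri 13:00] → contains → excluded.
red_phase [Sat 05:00, Sat 11:00] → after → candidate.
silver_phase [Sat 03:00, Sun 07:00] → after → candidate.
violet_phase [Wed 12:00, Sat 18:00] → contains → excluded.
Among candidates, latest start is Sat 05:00 → red_phase.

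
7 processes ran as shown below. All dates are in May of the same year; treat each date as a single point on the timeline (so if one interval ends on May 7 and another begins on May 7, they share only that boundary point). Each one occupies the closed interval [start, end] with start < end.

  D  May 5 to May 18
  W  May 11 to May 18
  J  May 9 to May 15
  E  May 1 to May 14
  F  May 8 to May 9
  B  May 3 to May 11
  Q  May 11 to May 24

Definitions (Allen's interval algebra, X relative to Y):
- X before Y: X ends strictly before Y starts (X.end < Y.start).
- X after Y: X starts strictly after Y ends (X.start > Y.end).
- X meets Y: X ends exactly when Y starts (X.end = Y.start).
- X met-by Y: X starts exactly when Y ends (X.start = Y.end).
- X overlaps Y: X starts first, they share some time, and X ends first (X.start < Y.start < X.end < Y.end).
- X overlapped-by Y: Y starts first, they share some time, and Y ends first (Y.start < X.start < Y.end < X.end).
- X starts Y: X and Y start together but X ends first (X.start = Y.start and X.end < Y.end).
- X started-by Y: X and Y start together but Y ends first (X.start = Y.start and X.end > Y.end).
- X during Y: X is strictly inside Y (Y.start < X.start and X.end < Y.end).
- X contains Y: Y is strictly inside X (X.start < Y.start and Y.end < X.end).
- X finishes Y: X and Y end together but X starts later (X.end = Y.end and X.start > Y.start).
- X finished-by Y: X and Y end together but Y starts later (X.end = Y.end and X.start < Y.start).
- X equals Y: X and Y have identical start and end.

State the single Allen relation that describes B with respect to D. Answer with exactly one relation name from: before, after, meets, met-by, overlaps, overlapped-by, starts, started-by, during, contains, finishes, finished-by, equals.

B = [May 3, May 11]; D = [May 5, May 18].
Compare endpoints: B.start < D.start, B.start < D.end, B.end > D.start, B.end < D.end.
That pattern is 'overlaps'.

overlaps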